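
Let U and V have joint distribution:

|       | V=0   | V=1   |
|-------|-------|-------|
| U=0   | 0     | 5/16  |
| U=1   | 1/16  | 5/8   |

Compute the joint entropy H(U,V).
H(U,V) = -Σ P(U,V) log₂ P(U,V), summed over the non-zero cells:
H(U,V) = -[(5/16)·log₂(5/16) + (1/16)·log₂(1/16) + (5/8)·log₂(5/8)]
  = 0.5244 + 0.2500 + 0.4238
  = 1.1982 bits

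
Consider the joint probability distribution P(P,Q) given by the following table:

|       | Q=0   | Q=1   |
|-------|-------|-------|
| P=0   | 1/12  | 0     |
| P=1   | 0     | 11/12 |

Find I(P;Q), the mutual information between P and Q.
Marginal P(P) (row sums):
  P(P=0) = 1/12 + 0 = 1/12
  P(P=1) = 0 + 11/12 = 11/12
Marginal P(Q) (column sums):
  P(Q=0) = 1/12 + 0 = 1/12
  P(Q=1) = 0 + 11/12 = 11/12

H(P) = -[(1/12)·log₂(1/12) + (11/12)·log₂(11/12)]
  = 0.2987 + 0.1151
  = 0.4138 bits
H(Q) = -[(1/12)·log₂(1/12) + (11/12)·log₂(11/12)]
  = 0.2987 + 0.1151
  = 0.4138 bits
H(P,Q) = -[(1/12)·log₂(1/12) + (11/12)·log₂(11/12)]
  = 0.2987 + 0.1151
  = 0.4138 bits

I(P;Q) = H(P) + H(Q) - H(P,Q)
  = 0.4138 + 0.4138 - 0.4138
  = 0.4138 bits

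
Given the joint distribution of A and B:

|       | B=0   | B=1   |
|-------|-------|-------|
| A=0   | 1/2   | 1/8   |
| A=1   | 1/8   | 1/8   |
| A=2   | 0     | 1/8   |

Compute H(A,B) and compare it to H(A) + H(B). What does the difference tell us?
Marginal P(A) (row sums):
  P(A=0) = 1/2 + 1/8 = 5/8
  P(A=1) = 1/8 + 1/8 = 1/4
  P(A=2) = 0 + 1/8 = 1/8
Marginal P(B) (column sums):
  P(B=0) = 1/2 + 1/8 + 0 = 5/8
  P(B=1) = 1/8 + 1/8 + 1/8 = 3/8

H(A,B) = -[(1/2)·log₂(1/2) + (1/8)·log₂(1/8) + (1/8)·log₂(1/8) + (1/8)·log₂(1/8) + (1/8)·log₂(1/8)]
  = 0.5000 + 0.3750 + 0.3750 + 0.3750 + 0.3750
  = 2.0000 bits
H(A) = -[(5/8)·log₂(5/8) + (1/4)·log₂(1/4) + (1/8)·log₂(1/8)]
  = 0.4238 + 0.5000 + 0.3750
  = 1.2988 bits
H(B) = -[(5/8)·log₂(5/8) + (3/8)·log₂(3/8)]
  = 0.4238 + 0.5306
  = 0.9544 bits

H(A) + H(B) = 1.2988 + 0.9544 = 2.2532 bits
Difference: H(A) + H(B) - H(A,B) = 2.2532 - 2.0000 = 0.2532 bits = I(A;B)

The difference is the mutual information; it is positive here, so A and B are dependent (knowing one reduces uncertainty about the other by 0.2532 bits).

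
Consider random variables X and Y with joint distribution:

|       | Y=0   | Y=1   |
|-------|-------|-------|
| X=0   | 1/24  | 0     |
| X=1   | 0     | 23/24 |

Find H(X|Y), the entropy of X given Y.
Marginal P(Y) (column sums):
  P(Y=0) = 1/24 + 0 = 1/24
  P(Y=1) = 0 + 23/24 = 23/24

H(X|Y) = -Σ P(X,Y)·log₂ P(X|Y), where P(X|Y) = P(X,Y) / P(Y)
  (cells with P(X,Y) = 0 contribute 0)
  (X=0,Y=0): P(X|Y) = (1/24)/(1/24) = 1;  -(1/24)·log₂(1) = 0.0000
  (X=1,Y=1): P(X|Y) = (23/24)/(23/24) = 1;  -(23/24)·log₂(1) = 0.0000
H(X|Y) = 0.0000 + 0.0000
  = 0.0000 bits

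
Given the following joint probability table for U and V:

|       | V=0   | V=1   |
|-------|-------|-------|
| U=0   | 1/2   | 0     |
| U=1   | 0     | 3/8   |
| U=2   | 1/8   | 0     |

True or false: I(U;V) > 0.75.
Marginal P(U) (row sums):
  P(U=0) = 1/2 + 0 = 1/2
  P(U=1) = 0 + 3/8 = 3/8
  P(U=2) = 1/8 + 0 = 1/8
Marginal P(V) (column sums):
  P(V=0) = 1/2 + 0 + 1/8 = 5/8
  P(V=1) = 0 + 3/8 + 0 = 3/8

H(U) = -[(1/2)·log₂(1/2) + (3/8)·log₂(3/8) + (1/8)·log₂(1/8)]
  = 0.5000 + 0.5306 + 0.3750
  = 1.4056 bits
H(V) = -[(5/8)·log₂(5/8) + (3/8)·log₂(3/8)]
  = 0.4238 + 0.5306
  = 0.9544 bits
H(U,V) = -[(1/2)·log₂(1/2) + (3/8)·log₂(3/8) + (1/8)·log₂(1/8)]
  = 0.5000 + 0.5306 + 0.3750
  = 1.4056 bits

I(U;V) = H(U) + H(V) - H(U,V)
  = 1.4056 + 0.9544 - 1.4056
  = 0.9544 bits

True. I(U;V) = 0.9544 bits, which is > 0.75 bits.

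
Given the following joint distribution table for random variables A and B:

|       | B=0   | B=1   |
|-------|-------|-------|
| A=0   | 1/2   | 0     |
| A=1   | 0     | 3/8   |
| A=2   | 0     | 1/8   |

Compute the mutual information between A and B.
Marginal P(A) (row sums):
  P(A=0) = 1/2 + 0 = 1/2
  P(A=1) = 0 + 3/8 = 3/8
  P(A=2) = 0 + 1/8 = 1/8
Marginal P(B) (column sums):
  P(B=0) = 1/2 + 0 + 0 = 1/2
  P(B=1) = 0 + 3/8 + 1/8 = 1/2

H(A) = -[(1/2)·log₂(1/2) + (3/8)·log₂(3/8) + (1/8)·log₂(1/8)]
  = 0.5000 + 0.5306 + 0.3750
  = 1.4056 bits
H(B) = -[(1/2)·log₂(1/2) + (1/2)·log₂(1/2)]
  = 0.5000 + 0.5000
  = 1.0000 bits
H(A,B) = -[(1/2)·log₂(1/2) + (3/8)·log₂(3/8) + (1/8)·log₂(1/8)]
  = 0.5000 + 0.5306 + 0.3750
  = 1.4056 bits

I(A;B) = H(A) + H(B) - H(A,B)
  = 1.4056 + 1.0000 - 1.4056
  = 1.0000 bits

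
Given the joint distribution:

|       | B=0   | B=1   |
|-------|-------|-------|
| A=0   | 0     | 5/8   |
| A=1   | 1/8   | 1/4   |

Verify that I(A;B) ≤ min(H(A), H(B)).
Marginal P(A) (row sums):
  P(A=0) = 0 + 5/8 = 5/8
  P(A=1) = 1/8 + 1/4 = 3/8
Marginal P(B) (column sums):
  P(B=0) = 0 + 1/8 = 1/8
  P(B=1) = 5/8 + 1/4 = 7/8

H(A) = -[(5/8)·log₂(5/8) + (3/8)·log₂(3/8)]
  = 0.4238 + 0.5306
  = 0.9544 bits
H(B) = -[(1/8)·log₂(1/8) + (7/8)·log₂(7/8)]
  = 0.3750 + 0.1686
  = 0.5436 bits
H(A,B) = -[(5/8)·log₂(5/8) + (1/8)·log₂(1/8) + (1/4)·log₂(1/4)]
  = 0.4238 + 0.3750 + 0.5000
  = 1.2988 bits

I(A;B) = H(A) + H(B) - H(A,B)
  = 0.9544 + 0.5436 - 1.2988
  = 0.1992 bits

min(H(A), H(B)) = min(0.9544, 0.5436) = 0.5436 bits
Since 0.1992 ≤ 0.5436, the bound is satisfied ✓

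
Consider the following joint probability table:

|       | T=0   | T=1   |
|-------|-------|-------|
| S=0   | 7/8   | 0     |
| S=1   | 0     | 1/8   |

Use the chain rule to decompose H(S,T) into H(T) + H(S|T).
By the chain rule: H(S,T) = H(T) + H(S|T)

Marginal P(T) (column sums):
  P(T=0) = 7/8 + 0 = 7/8
  P(T=1) = 0 + 1/8 = 1/8
H(T) = -[(7/8)·log₂(7/8) + (1/8)·log₂(1/8)]
  = 0.1686 + 0.3750
  = 0.5436 bits
H(S|T) = -Σ P(S,T)·log₂ P(S|T), where P(S|T) = P(S,T) / P(T)
  (cells with P(S,T) = 0 contribute 0)
  (S=0,T=0): P(S|T) = (7/8)/(7/8) = 1;  -(7/8)·log₂(1) = 0.0000
  (S=1,T=1): P(S|T) = (1/8)/(1/8) = 1;  -(1/8)·log₂(1) = 0.0000
H(S|T) = 0.0000 + 0.0000
  = 0.0000 bits

H(S,T) = H(T) + H(S|T) = 0.5436 + 0.0000 = 0.5436 bits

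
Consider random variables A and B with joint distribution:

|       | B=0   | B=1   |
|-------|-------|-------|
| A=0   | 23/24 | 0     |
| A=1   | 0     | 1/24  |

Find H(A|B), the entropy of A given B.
Marginal P(B) (column sums):
  P(B=0) = 23/24 + 0 = 23/24
  P(B=1) = 0 + 1/24 = 1/24

H(A|B) = -Σ P(A,B)·log₂ P(A|B), where P(A|B) = P(A,B) / P(B)
  (cells with P(A,B) = 0 contribute 0)
  (A=0,B=0): P(A|B) = (23/24)/(23/24) = 1;  -(23/24)·log₂(1) = 0.0000
  (A=1,B=1): P(A|B) = (1/24)/(1/24) = 1;  -(1/24)·log₂(1) = 0.0000
H(A|B) = 0.0000 + 0.0000
  = 0.0000 bits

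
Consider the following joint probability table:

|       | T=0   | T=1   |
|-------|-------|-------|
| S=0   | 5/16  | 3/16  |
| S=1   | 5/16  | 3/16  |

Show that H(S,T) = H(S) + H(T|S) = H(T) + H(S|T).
Marginal P(S) (row sums):
  P(S=0) = 5/16 + 3/16 = 1/2
  P(S=1) = 5/16 + 3/16 = 1/2
Marginal P(T) (column sums):
  P(T=0) = 5/16 + 5/16 = 5/8
  P(T=1) = 3/16 + 3/16 = 3/8

Decomposition 1: H(S) + H(T|S)
H(S) = -[(1/2)·log₂(1/2) + (1/2)·log₂(1/2)]
  = 0.5000 + 0.5000
  = 1.0000 bits
H(T|S) = -Σ P(S,T)·log₂ P(T|S), where P(T|S) = P(S,T) / P(S)
  (S=0,T=0): P(T|S) = (5/16)/(1/2) = 5/8;  -(5/16)·log₂(5/8) = 0.2119
  (S=0,T=1): P(T|S) = (3/16)/(1/2) = 3/8;  -(3/16)·log₂(3/8) = 0.2653
  (S=1,T=0): P(T|S) = (5/16)/(1/2) = 5/8;  -(5/16)·log₂(5/8) = 0.2119
  (S=1,T=1): P(T|S) = (3/16)/(1/2) = 3/8;  -(3/16)·log₂(3/8) = 0.2653
H(T|S) = 0.2119 + 0.2653 + 0.2119 + 0.2653
  = 0.9544 bits
H(S) + H(T|S) = 1.0000 + 0.9544 = 1.9544 bits

Decomposition 2: H(T) + H(S|T)
H(T) = -[(5/8)·log₂(5/8) + (3/8)·log₂(3/8)]
  = 0.4238 + 0.5306
  = 0.9544 bits
H(S|T) = -Σ P(S,T)·log₂ P(S|T), where P(S|T) = P(S,T) / P(T)
  (S=0,T=0): P(S|T) = (5/16)/(5/8) = 1/2;  -(5/16)·log₂(1/2) = 0.3125
  (S=0,T=1): P(S|T) = (3/16)/(3/8) = 1/2;  -(3/16)·log₂(1/2) = 0.1875
  (S=1,T=0): P(S|T) = (5/16)/(5/8) = 1/2;  -(5/16)·log₂(1/2) = 0.3125
  (S=1,T=1): P(S|T) = (3/16)/(3/8) = 1/2;  -(3/16)·log₂(1/2) = 0.1875
H(S|T) = 0.3125 + 0.1875 + 0.3125 + 0.1875
  = 1.0000 bits
H(T) + H(S|T) = 0.9544 + 1.0000 = 1.9544 bits

Direct computation of the joint entropy:
H(S,T) = -[(5/16)·log₂(5/16) + (3/16)·log₂(3/16) + (5/16)·log₂(5/16) + (3/16)·log₂(3/16)]
  = 0.5244 + 0.4528 + 0.5244 + 0.4528
  = 1.9544 bits

All three agree: H(S,T) = 1.9544 bits ✓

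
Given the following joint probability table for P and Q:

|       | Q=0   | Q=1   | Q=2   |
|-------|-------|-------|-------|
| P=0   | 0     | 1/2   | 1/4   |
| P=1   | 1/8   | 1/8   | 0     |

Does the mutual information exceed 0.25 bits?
Marginal P(P) (row sums):
  P(P=0) = 0 + 1/2 + 1/4 = 3/4
  P(P=1) = 1/8 + 1/8 + 0 = 1/4
Marginal P(Q) (column sums):
  P(Q=0) = 0 + 1/8 = 1/8
  P(Q=1) = 1/2 + 1/8 = 5/8
  P(Q=2) = 1/4 + 0 = 1/4

H(P) = -[(3/4)·log₂(3/4) + (1/4)·log₂(1/4)]
  = 0.3113 + 0.5000
  = 0.8113 bits
H(Q) = -[(1/8)·log₂(1/8) + (5/8)·log₂(5/8) + (1/4)·log₂(1/4)]
  = 0.3750 + 0.4238 + 0.5000
  = 1.2988 bits
H(P,Q) = -[(1/2)·log₂(1/2) + (1/4)·log₂(1/4) + (1/8)·log₂(1/8) + (1/8)·log₂(1/8)]
  = 0.5000 + 0.5000 + 0.3750 + 0.3750
  = 1.7500 bits

I(P;Q) = H(P) + H(Q) - H(P,Q)
  = 0.8113 + 1.2988 - 1.7500
  = 0.3601 bits

Yes. I(P;Q) = 0.3601 bits, which is > 0.25 bits.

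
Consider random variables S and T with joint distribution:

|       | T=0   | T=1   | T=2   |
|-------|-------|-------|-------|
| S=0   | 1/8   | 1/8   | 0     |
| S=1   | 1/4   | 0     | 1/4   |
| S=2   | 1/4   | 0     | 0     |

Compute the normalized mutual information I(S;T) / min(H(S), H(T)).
Marginal P(S) (row sums):
  P(S=0) = 1/8 + 1/8 + 0 = 1/4
  P(S=1) = 1/4 + 0 + 1/4 = 1/2
  P(S=2) = 1/4 + 0 + 0 = 1/4
Marginal P(T) (column sums):
  P(T=0) = 1/8 + 1/4 + 1/4 = 5/8
  P(T=1) = 1/8 + 0 + 0 = 1/8
  P(T=2) = 0 + 1/4 + 0 = 1/4

H(S) = -[(1/4)·log₂(1/4) + (1/2)·log₂(1/2) + (1/4)·log₂(1/4)]
  = 0.5000 + 0.5000 + 0.5000
  = 1.5000 bits
H(T) = -[(5/8)·log₂(5/8) + (1/8)·log₂(1/8) + (1/4)·log₂(1/4)]
  = 0.4238 + 0.3750 + 0.5000
  = 1.2988 bits
H(S,T) = -[(1/8)·log₂(1/8) + (1/8)·log₂(1/8) + (1/4)·log₂(1/4) + (1/4)·log₂(1/4) + (1/4)·log₂(1/4)]
  = 0.3750 + 0.3750 + 0.5000 + 0.5000 + 0.5000
  = 2.2500 bits

I(S;T) = H(S) + H(T) - H(S,T)
  = 1.5000 + 1.2988 - 2.2500
  = 0.5488 bits

min(H(S), H(T)) = min(1.5000, 1.2988) = 1.2988 bits
Normalized MI = 0.5488 / 1.2988 = 0.4225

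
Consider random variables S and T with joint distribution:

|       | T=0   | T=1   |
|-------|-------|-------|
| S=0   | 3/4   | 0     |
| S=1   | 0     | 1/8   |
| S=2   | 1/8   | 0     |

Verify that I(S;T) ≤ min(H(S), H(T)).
Marginal P(S) (row sums):
  P(S=0) = 3/4 + 0 = 3/4
  P(S=1) = 0 + 1/8 = 1/8
  P(S=2) = 1/8 + 0 = 1/8
Marginal P(T) (column sums):
  P(T=0) = 3/4 + 0 + 1/8 = 7/8
  P(T=1) = 0 + 1/8 + 0 = 1/8

H(S) = -[(3/4)·log₂(3/4) + (1/8)·log₂(1/8) + (1/8)·log₂(1/8)]
  = 0.3113 + 0.3750 + 0.3750
  = 1.0613 bits
H(T) = -[(7/8)·log₂(7/8) + (1/8)·log₂(1/8)]
  = 0.1686 + 0.3750
  = 0.5436 bits
H(S,T) = -[(3/4)·log₂(3/4) + (1/8)·log₂(1/8) + (1/8)·log₂(1/8)]
  = 0.3113 + 0.3750 + 0.3750
  = 1.0613 bits

I(S;T) = H(S) + H(T) - H(S,T)
  = 1.0613 + 0.5436 - 1.0613
  = 0.5436 bits

min(H(S), H(T)) = min(1.0613, 0.5436) = 0.5436 bits
Since 0.5436 ≤ 0.5436, the bound is satisfied ✓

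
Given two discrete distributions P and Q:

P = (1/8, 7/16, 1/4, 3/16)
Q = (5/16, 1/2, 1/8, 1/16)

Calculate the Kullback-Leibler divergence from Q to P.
D(P||Q) = Σ P(i) log₂(P(i)/Q(i))
  i=0: (1/8) × log₂((1/8)/(5/16)) = (1/8) × log₂(2/5) = -0.1652
  i=1: (7/16) × log₂((7/16)/(1/2)) = (7/16) × log₂(7/8) = -0.0843
  i=2: (1/4) × log₂((1/4)/(1/8)) = (1/4) × log₂(2) = 0.2500
  i=3: (3/16) × log₂((3/16)/(1/16)) = (3/16) × log₂(3) = 0.2972
D(P||Q) = -0.1652 - 0.0843 + 0.2500 + 0.2972
  = 0.2977 bits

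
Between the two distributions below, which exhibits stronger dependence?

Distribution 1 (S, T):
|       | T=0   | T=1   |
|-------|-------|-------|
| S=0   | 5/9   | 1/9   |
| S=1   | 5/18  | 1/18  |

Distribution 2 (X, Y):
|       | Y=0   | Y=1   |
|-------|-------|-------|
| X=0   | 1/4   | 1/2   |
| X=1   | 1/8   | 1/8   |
Distribution 1 (S, T):
Marginal P(S) (row sums):
  P(S=0) = 5/9 + 1/9 = 2/3
  P(S=1) = 5/18 + 1/18 = 1/3
Marginal P(T) (column sums):
  P(T=0) = 5/9 + 5/18 = 5/6
  P(T=1) = 1/9 + 1/18 = 1/6

H(S) = -[(2/3)·log₂(2/3) + (1/3)·log₂(1/3)]
  = 0.3900 + 0.5283
  = 0.9183 bits
H(T) = -[(5/6)·log₂(5/6) + (1/6)·log₂(1/6)]
  = 0.2192 + 0.4308
  = 0.6500 bits
H(S,T) = -[(5/9)·log₂(5/9) + (1/9)·log₂(1/9) + (5/18)·log₂(5/18) + (1/18)·log₂(1/18)]
  = 0.4711 + 0.3522 + 0.5133 + 0.2317
  = 1.5683 bits

I(S;T) = H(S) + H(T) - H(S,T)
  = 0.9183 + 0.6500 - 1.5683
  = 0.0000 bits

Distribution 2 (X, Y):
Marginal P(X) (row sums):
  P(X=0) = 1/4 + 1/2 = 3/4
  P(X=1) = 1/8 + 1/8 = 1/4
Marginal P(Y) (column sums):
  P(Y=0) = 1/4 + 1/8 = 3/8
  P(Y=1) = 1/2 + 1/8 = 5/8

H(X) = -[(3/4)·log₂(3/4) + (1/4)·log₂(1/4)]
  = 0.3113 + 0.5000
  = 0.8113 bits
H(Y) = -[(3/8)·log₂(3/8) + (5/8)·log₂(5/8)]
  = 0.5306 + 0.4238
  = 0.9544 bits
H(X,Y) = -[(1/4)·log₂(1/4) + (1/2)·log₂(1/2) + (1/8)·log₂(1/8) + (1/8)·log₂(1/8)]
  = 0.5000 + 0.5000 + 0.3750 + 0.3750
  = 1.7500 bits

I(X;Y) = H(X) + H(Y) - H(X,Y)
  = 0.8113 + 0.9544 - 1.7500
  = 0.0157 bits

I(X;Y) = 0.0157 bits > I(S;T) = 0.0000 bits, so (X, Y) has the higher mutual information (stronger dependence).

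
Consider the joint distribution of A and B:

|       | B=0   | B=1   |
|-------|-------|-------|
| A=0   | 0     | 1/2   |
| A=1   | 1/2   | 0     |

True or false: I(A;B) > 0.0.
Marginal P(A) (row sums):
  P(A=0) = 0 + 1/2 = 1/2
  P(A=1) = 1/2 + 0 = 1/2
Marginal P(B) (column sums):
  P(B=0) = 0 + 1/2 = 1/2
  P(B=1) = 1/2 + 0 = 1/2

H(A) = -[(1/2)·log₂(1/2) + (1/2)·log₂(1/2)]
  = 0.5000 + 0.5000
  = 1.0000 bits
H(B) = -[(1/2)·log₂(1/2) + (1/2)·log₂(1/2)]
  = 0.5000 + 0.5000
  = 1.0000 bits
H(A,B) = -[(1/2)·log₂(1/2) + (1/2)·log₂(1/2)]
  = 0.5000 + 0.5000
  = 1.0000 bits

I(A;B) = H(A) + H(B) - H(A,B)
  = 1.0000 + 1.0000 - 1.0000
  = 1.0000 bits

True. I(A;B) = 1.0000 bits, which is > 0.0 bits.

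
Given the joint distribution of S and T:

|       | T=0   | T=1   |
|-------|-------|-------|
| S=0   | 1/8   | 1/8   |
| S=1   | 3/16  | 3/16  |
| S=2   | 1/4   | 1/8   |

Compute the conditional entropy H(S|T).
Marginal P(T) (column sums):
  P(T=0) = 1/8 + 3/16 + 1/4 = 9/16
  P(T=1) = 1/8 + 3/16 + 1/8 = 7/16

H(S|T) = -Σ P(S,T)·log₂ P(S|T), where P(S|T) = P(S,T) / P(T)
  (S=0,T=0): P(S|T) = (1/8)/(9/16) = 2/9;  -(1/8)·log₂(2/9) = 0.2712
  (S=0,T=1): P(S|T) = (1/8)/(7/16) = 2/7;  -(1/8)·log₂(2/7) = 0.2259
  (S=1,T=0): P(S|T) = (3/16)/(9/16) = 1/3;  -(3/16)·log₂(1/3) = 0.2972
  (S=1,T=1): P(S|T) = (3/16)/(7/16) = 3/7;  -(3/16)·log₂(3/7) = 0.2292
  (S=2,T=0): P(S|T) = (1/4)/(9/16) = 4/9;  -(1/4)·log₂(4/9) = 0.2925
  (S=2,T=1): P(S|T) = (1/8)/(7/16) = 2/7;  -(1/8)·log₂(2/7) = 0.2259
H(S|T) = 0.2712 + 0.2259 + 0.2972 + 0.2292 + 0.2925 + 0.2259
  = 1.5419 bits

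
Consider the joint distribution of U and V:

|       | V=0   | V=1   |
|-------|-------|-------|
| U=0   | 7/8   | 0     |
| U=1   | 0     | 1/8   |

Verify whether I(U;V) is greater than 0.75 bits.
Marginal P(U) (row sums):
  P(U=0) = 7/8 + 0 = 7/8
  P(U=1) = 0 + 1/8 = 1/8
Marginal P(V) (column sums):
  P(V=0) = 7/8 + 0 = 7/8
  P(V=1) = 0 + 1/8 = 1/8

H(U) = -[(7/8)·log₂(7/8) + (1/8)·log₂(1/8)]
  = 0.1686 + 0.3750
  = 0.5436 bits
H(V) = -[(7/8)·log₂(7/8) + (1/8)·log₂(1/8)]
  = 0.1686 + 0.3750
  = 0.5436 bits
H(U,V) = -[(7/8)·log₂(7/8) + (1/8)·log₂(1/8)]
  = 0.1686 + 0.3750
  = 0.5436 bits

I(U;V) = H(U) + H(V) - H(U,V)
  = 0.5436 + 0.5436 - 0.5436
  = 0.5436 bits

No. I(U;V) = 0.5436 bits, which is ≤ 0.75 bits.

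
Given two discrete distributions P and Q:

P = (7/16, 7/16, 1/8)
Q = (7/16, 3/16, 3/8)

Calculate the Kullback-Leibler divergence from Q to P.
D(P||Q) = Σ P(i) log₂(P(i)/Q(i))
  i=0: (7/16) × log₂((7/16)/(7/16)) = (7/16) × log₂(1) = 0.0000
  i=1: (7/16) × log₂((7/16)/(3/16)) = (7/16) × log₂(7/3) = 0.5348
  i=2: (1/8) × log₂((1/8)/(3/8)) = (1/8) × log₂(1/3) = -0.1981
D(P||Q) = 0.0000 + 0.5348 - 0.1981
  = 0.3367 bits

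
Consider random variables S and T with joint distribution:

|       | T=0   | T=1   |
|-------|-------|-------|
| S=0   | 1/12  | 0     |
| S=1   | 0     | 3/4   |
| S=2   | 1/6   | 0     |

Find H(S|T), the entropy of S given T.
Marginal P(T) (column sums):
  P(T=0) = 1/12 + 0 + 1/6 = 1/4
  P(T=1) = 0 + 3/4 + 0 = 3/4

H(S|T) = -Σ P(S,T)·log₂ P(S|T), where P(S|T) = P(S,T) / P(T)
  (cells with P(S,T) = 0 contribute 0)
  (S=0,T=0): P(S|T) = (1/12)/(1/4) = 1/3;  -(1/12)·log₂(1/3) = 0.1321
  (S=1,T=1): P(S|T) = (3/4)/(3/4) = 1;  -(3/4)·log₂(1) = 0.0000
  (S=2,T=0): P(S|T) = (1/6)/(1/4) = 2/3;  -(1/6)·log₂(2/3) = 0.0975
H(S|T) = 0.1321 + 0.0000 + 0.0975
  = 0.2296 bits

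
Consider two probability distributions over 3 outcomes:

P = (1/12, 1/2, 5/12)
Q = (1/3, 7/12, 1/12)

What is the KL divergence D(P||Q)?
D(P||Q) = Σ P(i) log₂(P(i)/Q(i))
  i=0: (1/12) × log₂((1/12)/(1/3)) = (1/12) × log₂(1/4) = -0.1667
  i=1: (1/2) × log₂((1/2)/(7/12)) = (1/2) × log₂(6/7) = -0.1112
  i=2: (5/12) × log₂((5/12)/(1/12)) = (5/12) × log₂(5) = 0.9675
D(P||Q) = -0.1667 - 0.1112 + 0.9675
  = 0.6896 bits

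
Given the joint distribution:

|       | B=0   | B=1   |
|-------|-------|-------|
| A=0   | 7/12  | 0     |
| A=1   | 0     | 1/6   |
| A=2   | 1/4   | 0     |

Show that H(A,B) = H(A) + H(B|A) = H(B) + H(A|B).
Marginal P(A) (row sums):
  P(A=0) = 7/12 + 0 = 7/12
  P(A=1) = 0 + 1/6 = 1/6
  P(A=2) = 1/4 + 0 = 1/4
Marginal P(B) (column sums):
  P(B=0) = 7/12 + 0 + 1/4 = 5/6
  P(B=1) = 0 + 1/6 + 0 = 1/6

Decomposition 1: H(A) + H(B|A)
H(A) = -[(7/12)·log₂(7/12) + (1/6)·log₂(1/6) + (1/4)·log₂(1/4)]
  = 0.4536 + 0.4308 + 0.5000
  = 1.3844 bits
H(B|A) = -Σ P(A,B)·log₂ P(B|A), where P(B|A) = P(A,B) / P(A)
  (cells with P(A,B) = 0 contribute 0)
  (A=0,B=0): P(B|A) = (7/12)/(7/12) = 1;  -(7/12)·log₂(1) = 0.0000
  (A=1,B=1): P(B|A) = (1/6)/(1/6) = 1;  -(1/6)·log₂(1) = 0.0000
  (A=2,B=0): P(B|A) = (1/4)/(1/4) = 1;  -(1/4)·log₂(1) = 0.0000
H(B|A) = 0.0000 + 0.0000 + 0.0000
  = 0.0000 bits
H(A) + H(B|A) = 1.3844 + 0.0000 = 1.3844 bits

Decomposition 2: H(B) + H(A|B)
H(B) = -[(5/6)·log₂(5/6) + (1/6)·log₂(1/6)]
  = 0.2192 + 0.4308
  = 0.6500 bits
H(A|B) = -Σ P(A,B)·log₂ P(A|B), where P(A|B) = P(A,B) / P(B)
  (cells with P(A,B) = 0 contribute 0)
  (A=0,B=0): P(A|B) = (7/12)/(5/6) = 7/10;  -(7/12)·log₂(7/10) = 0.3002
  (A=1,B=1): P(A|B) = (1/6)/(1/6) = 1;  -(1/6)·log₂(1) = 0.0000
  (A=2,B=0): P(A|B) = (1/4)/(5/6) = 3/10;  -(1/4)·log₂(3/10) = 0.4342
H(A|B) = 0.3002 + 0.0000 + 0.4342
  = 0.7344 bits
H(B) + H(A|B) = 0.6500 + 0.7344 = 1.3844 bits

Direct computation of the joint entropy:
H(A,B) = -[(7/12)·log₂(7/12) + (1/6)·log₂(1/6) + (1/4)·log₂(1/4)]
  = 0.4536 + 0.4308 + 0.5000
  = 1.3844 bits

All three agree: H(A,B) = 1.3844 bits ✓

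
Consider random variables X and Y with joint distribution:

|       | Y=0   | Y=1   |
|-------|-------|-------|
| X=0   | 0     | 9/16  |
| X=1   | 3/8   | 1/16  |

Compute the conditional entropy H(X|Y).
Marginal P(Y) (column sums):
  P(Y=0) = 0 + 3/8 = 3/8
  P(Y=1) = 9/16 + 1/16 = 5/8

H(X|Y) = -Σ P(X,Y)·log₂ P(X|Y), where P(X|Y) = P(X,Y) / P(Y)
  (cells with P(X,Y) = 0 contribute 0)
  (X=0,Y=1): P(X|Y) = (9/16)/(5/8) = 9/10;  -(9/16)·log₂(9/10) = 0.0855
  (X=1,Y=0): P(X|Y) = (3/8)/(3/8) = 1;  -(3/8)·log₂(1) = 0.0000
  (X=1,Y=1): P(X|Y) = (1/16)/(5/8) = 1/10;  -(1/16)·log₂(1/10) = 0.2076
H(X|Y) = 0.0855 + 0.0000 + 0.2076
  = 0.2931 bits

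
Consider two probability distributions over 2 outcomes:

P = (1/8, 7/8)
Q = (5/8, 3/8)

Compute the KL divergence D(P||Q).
D(P||Q) = Σ P(i) log₂(P(i)/Q(i))
  i=0: (1/8) × log₂((1/8)/(5/8)) = (1/8) × log₂(1/5) = -0.2902
  i=1: (7/8) × log₂((7/8)/(3/8)) = (7/8) × log₂(7/3) = 1.0696
D(P||Q) = -0.2902 + 1.0696
  = 0.7794 bits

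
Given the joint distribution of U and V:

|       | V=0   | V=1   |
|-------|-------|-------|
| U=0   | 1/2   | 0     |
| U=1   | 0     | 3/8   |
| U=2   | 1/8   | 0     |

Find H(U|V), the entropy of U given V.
Marginal P(V) (column sums):
  P(V=0) = 1/2 + 0 + 1/8 = 5/8
  P(V=1) = 0 + 3/8 + 0 = 3/8

H(U|V) = -Σ P(U,V)·log₂ P(U|V), where P(U|V) = P(U,V) / P(V)
  (cells with P(U,V) = 0 contribute 0)
  (U=0,V=0): P(U|V) = (1/2)/(5/8) = 4/5;  -(1/2)·log₂(4/5) = 0.1610
  (U=1,V=1): P(U|V) = (3/8)/(3/8) = 1;  -(3/8)·log₂(1) = 0.0000
  (U=2,V=0): P(U|V) = (1/8)/(5/8) = 1/5;  -(1/8)·log₂(1/5) = 0.2902
H(U|V) = 0.1610 + 0.0000 + 0.2902
  = 0.4512 bits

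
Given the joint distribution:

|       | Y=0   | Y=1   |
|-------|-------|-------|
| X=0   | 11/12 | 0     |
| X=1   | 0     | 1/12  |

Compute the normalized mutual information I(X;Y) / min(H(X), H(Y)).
Marginal P(X) (row sums):
  P(X=0) = 11/12 + 0 = 11/12
  P(X=1) = 0 + 1/12 = 1/12
Marginal P(Y) (column sums):
  P(Y=0) = 11/12 + 0 = 11/12
  P(Y=1) = 0 + 1/12 = 1/12

H(X) = -[(11/12)·log₂(11/12) + (1/12)·log₂(1/12)]
  = 0.1151 + 0.2987
  = 0.4138 bits
H(Y) = -[(11/12)·log₂(11/12) + (1/12)·log₂(1/12)]
  = 0.1151 + 0.2987
  = 0.4138 bits
H(X,Y) = -[(11/12)·log₂(11/12) + (1/12)·log₂(1/12)]
  = 0.1151 + 0.2987
  = 0.4138 bits

I(X;Y) = H(X) + H(Y) - H(X,Y)
  = 0.4138 + 0.4138 - 0.4138
  = 0.4138 bits

min(H(X), H(Y)) = min(0.4138, 0.4138) = 0.4138 bits
Normalized MI = 0.4138 / 0.4138 = 1.0000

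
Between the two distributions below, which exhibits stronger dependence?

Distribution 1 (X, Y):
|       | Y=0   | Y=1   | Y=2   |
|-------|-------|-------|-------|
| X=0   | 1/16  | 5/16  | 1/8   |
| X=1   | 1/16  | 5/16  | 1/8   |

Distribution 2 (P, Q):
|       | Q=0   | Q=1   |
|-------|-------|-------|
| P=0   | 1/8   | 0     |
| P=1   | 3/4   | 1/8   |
Distribution 1 (X, Y):
Marginal P(X) (row sums):
  P(X=0) = 1/16 + 5/16 + 1/8 = 1/2
  P(X=1) = 1/16 + 5/16 + 1/8 = 1/2
Marginal P(Y) (column sums):
  P(Y=0) = 1/16 + 1/16 = 1/8
  P(Y=1) = 5/16 + 5/16 = 5/8
  P(Y=2) = 1/8 + 1/8 = 1/4

H(X) = -[(1/2)·log₂(1/2) + (1/2)·log₂(1/2)]
  = 0.5000 + 0.5000
  = 1.0000 bits
H(Y) = -[(1/8)·log₂(1/8) + (5/8)·log₂(5/8) + (1/4)·log₂(1/4)]
  = 0.3750 + 0.4238 + 0.5000
  = 1.2988 bits
H(X,Y) = -[(1/16)·log₂(1/16) + (5/16)·log₂(5/16) + (1/8)·log₂(1/8) + (1/16)·log₂(1/16) + (5/16)·log₂(5/16) + (1/8)·log₂(1/8)]
  = 0.2500 + 0.5244 + 0.3750 + 0.2500 + 0.5244 + 0.3750
  = 2.2988 bits

I(X;Y) = H(X) + H(Y) - H(X,Y)
  = 1.0000 + 1.2988 - 2.2988
  = 0.0000 bits

Distribution 2 (P, Q):
Marginal P(P) (row sums):
  P(P=0) = 1/8 + 0 = 1/8
  P(P=1) = 3/4 + 1/8 = 7/8
Marginal P(Q) (column sums):
  P(Q=0) = 1/8 + 3/4 = 7/8
  P(Q=1) = 0 + 1/8 = 1/8

H(P) = -[(1/8)·log₂(1/8) + (7/8)·log₂(7/8)]
  = 0.3750 + 0.1686
  = 0.5436 bits
H(Q) = -[(7/8)·log₂(7/8) + (1/8)·log₂(1/8)]
  = 0.1686 + 0.3750
  = 0.5436 bits
H(P,Q) = -[(1/8)·log₂(1/8) + (3/4)·log₂(3/4) + (1/8)·log₂(1/8)]
  = 0.3750 + 0.3113 + 0.3750
  = 1.0613 bits

I(P;Q) = H(P) + H(Q) - H(P,Q)
  = 0.5436 + 0.5436 - 1.0613
  = 0.0259 bits

I(P;Q) = 0.0259 bits > I(X;Y) = 0.0000 bits, so (P, Q) has the higher mutual information (stronger dependence).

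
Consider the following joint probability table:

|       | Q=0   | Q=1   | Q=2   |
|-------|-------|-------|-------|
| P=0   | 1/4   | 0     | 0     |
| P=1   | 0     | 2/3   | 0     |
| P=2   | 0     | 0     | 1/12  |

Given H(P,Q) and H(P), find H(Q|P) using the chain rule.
From the chain rule: H(P,Q) = H(P) + H(Q|P)
Therefore: H(Q|P) = H(P,Q) - H(P)

H(P,Q) = -[(1/4)·log₂(1/4) + (2/3)·log₂(2/3) + (1/12)·log₂(1/12)]
  = 0.5000 + 0.3900 + 0.2987
  = 1.1887 bits
Marginal P(P) (row sums):
  P(P=0) = 1/4 + 0 + 0 = 1/4
  P(P=1) = 0 + 2/3 + 0 = 2/3
  P(P=2) = 0 + 0 + 1/12 = 1/12
H(P) = -[(1/4)·log₂(1/4) + (2/3)·log₂(2/3) + (1/12)·log₂(1/12)]
  = 0.5000 + 0.3900 + 0.2987
  = 1.1887 bits

H(Q|P) = 1.1887 - 1.1887 = 0.0000 bits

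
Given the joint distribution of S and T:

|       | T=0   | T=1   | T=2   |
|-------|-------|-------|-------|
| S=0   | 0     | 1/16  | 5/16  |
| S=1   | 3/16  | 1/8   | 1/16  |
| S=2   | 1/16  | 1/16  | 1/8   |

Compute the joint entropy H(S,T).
H(S,T) = -Σ P(S,T) log₂ P(S,T), summed over the non-zero cells:
H(S,T) = -[(1/16)·log₂(1/16) + (5/16)·log₂(5/16) + (3/16)·log₂(3/16) + (1/8)·log₂(1/8) + (1/16)·log₂(1/16) + (1/16)·log₂(1/16) + (1/16)·log₂(1/16) + (1/8)·log₂(1/8)]
  = 0.2500 + 0.5244 + 0.4528 + 0.3750 + 0.2500 + 0.2500 + 0.2500 + 0.3750
  = 2.7272 bits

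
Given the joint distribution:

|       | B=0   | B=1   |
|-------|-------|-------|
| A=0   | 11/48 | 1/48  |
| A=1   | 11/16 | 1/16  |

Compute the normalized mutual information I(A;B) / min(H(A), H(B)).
Marginal P(A) (row sums):
  P(A=0) = 11/48 + 1/48 = 1/4
  P(A=1) = 11/16 + 1/16 = 3/4
Marginal P(B) (column sums):
  P(B=0) = 11/48 + 11/16 = 11/12
  P(B=1) = 1/48 + 1/16 = 1/12

H(A) = -[(1/4)·log₂(1/4) + (3/4)·log₂(3/4)]
  = 0.5000 + 0.3113
  = 0.8113 bits
H(B) = -[(11/12)·log₂(11/12) + (1/12)·log₂(1/12)]
  = 0.1151 + 0.2987
  = 0.4138 bits
H(A,B) = -[(11/48)·log₂(11/48) + (1/48)·log₂(1/48) + (11/16)·log₂(11/16) + (1/16)·log₂(1/16)]
  = 0.4871 + 0.1164 + 0.3716 + 0.2500
  = 1.2251 bits

I(A;B) = H(A) + H(B) - H(A,B)
  = 0.8113 + 0.4138 - 1.2251
  = 0.0000 bits

min(H(A), H(B)) = min(0.8113, 0.4138) = 0.4138 bits
Normalized MI = 0.0000 / 0.4138 = 0.0000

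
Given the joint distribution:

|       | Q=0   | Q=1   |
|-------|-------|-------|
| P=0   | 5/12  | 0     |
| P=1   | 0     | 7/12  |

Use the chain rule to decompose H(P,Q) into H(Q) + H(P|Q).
By the chain rule: H(P,Q) = H(Q) + H(P|Q)

Marginal P(Q) (column sums):
  P(Q=0) = 5/12 + 0 = 5/12
  P(Q=1) = 0 + 7/12 = 7/12
H(Q) = -[(5/12)·log₂(5/12) + (7/12)·log₂(7/12)]
  = 0.5263 + 0.4536
  = 0.9799 bits
H(P|Q) = -Σ P(P,Q)·log₂ P(P|Q), where P(P|Q) = P(P,Q) / P(Q)
  (cells with P(P,Q) = 0 contribute 0)
  (P=0,Q=0): P(P|Q) = (5/12)/(5/12) = 1;  -(5/12)·log₂(1) = 0.0000
  (P=1,Q=1): P(P|Q) = (7/12)/(7/12) = 1;  -(7/12)·log₂(1) = 0.0000
H(P|Q) = 0.0000 + 0.0000
  = 0.0000 bits

H(P,Q) = H(Q) + H(P|Q) = 0.9799 + 0.0000 = 0.9799 bits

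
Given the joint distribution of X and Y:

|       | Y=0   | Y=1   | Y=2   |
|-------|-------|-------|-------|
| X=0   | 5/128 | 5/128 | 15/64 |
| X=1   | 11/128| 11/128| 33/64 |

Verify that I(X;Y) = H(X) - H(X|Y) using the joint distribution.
Left side, from I(X;Y) = H(X) + H(Y) - H(X,Y):
Marginal P(X) (row sums):
  P(X=0) = 5/128 + 5/128 + 15/64 = 5/16
  P(X=1) = 11/128 + 11/128 + 33/64 = 11/16
Marginal P(Y) (column sums):
  P(Y=0) = 5/128 + 11/128 = 1/8
  P(Y=1) = 5/128 + 11/128 = 1/8
  P(Y=2) = 15/64 + 33/64 = 3/4

H(X) = -[(5/16)·log₂(5/16) + (11/16)·log₂(11/16)]
  = 0.5244 + 0.3716
  = 0.8960 bits
H(Y) = -[(1/8)·log₂(1/8) + (1/8)·log₂(1/8) + (3/4)·log₂(3/4)]
  = 0.3750 + 0.3750 + 0.3113
  = 1.0613 bits
H(X,Y) = -[(5/128)·log₂(5/128) + (5/128)·log₂(5/128) + (15/64)·log₂(15/64) + (11/128)·log₂(11/128) + (11/128)·log₂(11/128) + (33/64)·log₂(33/64)]
  = 0.1827 + 0.1827 + 0.4906 + 0.3043 + 0.3043 + 0.4927
  = 1.9573 bits

I(X;Y) = H(X) + H(Y) - H(X,Y)
  = 0.8960 + 1.0613 - 1.9573
  = 0.0000 bits

Right side, with H(X|Y) computed directly from the conditional probabilities:
H(X|Y) = -Σ P(X,Y)·log₂ P(X|Y), where P(X|Y) = P(X,Y) / P(Y)
  (X=0,Y=0): P(X|Y) = (5/128)/(1/8) = 5/16;  -(5/128)·log₂(5/16) = 0.0655
  (X=0,Y=1): P(X|Y) = (5/128)/(1/8) = 5/16;  -(5/128)·log₂(5/16) = 0.0655
  (X=0,Y=2): P(X|Y) = (15/64)/(3/4) = 5/16;  -(15/64)·log₂(5/16) = 0.3933
  (X=1,Y=0): P(X|Y) = (11/128)/(1/8) = 11/16;  -(11/128)·log₂(11/16) = 0.0465
  (X=1,Y=1): P(X|Y) = (11/128)/(1/8) = 11/16;  -(11/128)·log₂(11/16) = 0.0465
  (X=1,Y=2): P(X|Y) = (33/64)/(3/4) = 11/16;  -(33/64)·log₂(11/16) = 0.2787
H(X|Y) = 0.0655 + 0.0655 + 0.3933 + 0.0465 + 0.0465 + 0.2787
  = 0.8960 bits
H(X) - H(X|Y) = 0.8960 - 0.8960 = 0.0000 bits

Both sides equal 0.0000 bits, so I(X;Y) = H(X) - H(X|Y) ✓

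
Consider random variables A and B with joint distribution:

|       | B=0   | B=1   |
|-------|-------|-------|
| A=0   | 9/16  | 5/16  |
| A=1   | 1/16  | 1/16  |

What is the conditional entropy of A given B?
Marginal P(B) (column sums):
  P(B=0) = 9/16 + 1/16 = 5/8
  P(B=1) = 5/16 + 1/16 = 3/8

H(A|B) = -Σ P(A,B)·log₂ P(A|B), where P(A|B) = P(A,B) / P(B)
  (A=0,B=0): P(A|B) = (9/16)/(5/8) = 9/10;  -(9/16)·log₂(9/10) = 0.0855
  (A=0,B=1): P(A|B) = (5/16)/(3/8) = 5/6;  -(5/16)·log₂(5/6) = 0.0822
  (A=1,B=0): P(A|B) = (1/16)/(5/8) = 1/10;  -(1/16)·log₂(1/10) = 0.2076
  (A=1,B=1): P(A|B) = (1/16)/(3/8) = 1/6;  -(1/16)·log₂(1/6) = 0.1616
H(A|B) = 0.0855 + 0.0822 + 0.2076 + 0.1616
  = 0.5369 bits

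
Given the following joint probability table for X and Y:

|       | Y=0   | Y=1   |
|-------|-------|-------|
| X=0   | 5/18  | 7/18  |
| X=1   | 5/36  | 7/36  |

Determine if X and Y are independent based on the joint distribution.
Marginal P(X) (row sums):
  P(X=0) = 5/18 + 7/18 = 2/3
  P(X=1) = 5/36 + 7/36 = 1/3
Marginal P(Y) (column sums):
  P(Y=0) = 5/18 + 5/36 = 5/12
  P(Y=1) = 7/18 + 7/36 = 7/12

X and Y are independent iff P(X=i,Y=j) = P(X=i)·P(Y=j) for every cell.
  P(X=0)·P(Y=0) = 2/3 × 5/12 = 5/18 = P(X=0,Y=0) ✓
  P(X=0)·P(Y=1) = 2/3 × 7/12 = 7/18 = P(X=0,Y=1) ✓
  P(X=1)·P(Y=0) = 1/3 × 5/12 = 5/36 = P(X=1,Y=0) ✓
  P(X=1)·P(Y=1) = 1/3 × 7/12 = 7/36 = P(X=1,Y=1) ✓

Yes, X and Y are independent: every cell factors, so I(X;Y) = 0 bits.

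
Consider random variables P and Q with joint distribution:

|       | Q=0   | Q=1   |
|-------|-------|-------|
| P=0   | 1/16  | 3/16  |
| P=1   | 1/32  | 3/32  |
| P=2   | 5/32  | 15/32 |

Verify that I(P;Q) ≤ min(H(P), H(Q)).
Marginal P(P) (row sums):
  P(P=0) = 1/16 + 3/16 = 1/4
  P(P=1) = 1/32 + 3/32 = 1/8
  P(P=2) = 5/32 + 15/32 = 5/8
Marginal P(Q) (column sums):
  P(Q=0) = 1/16 + 1/32 + 5/32 = 1/4
  P(Q=1) = 3/16 + 3/32 + 15/32 = 3/4

H(P) = -[(1/4)·log₂(1/4) + (1/8)·log₂(1/8) + (5/8)·log₂(5/8)]
  = 0.5000 + 0.3750 + 0.4238
  = 1.2988 bits
H(Q) = -[(1/4)·log₂(1/4) + (3/4)·log₂(3/4)]
  = 0.5000 + 0.3113
  = 0.8113 bits
H(P,Q) = -[(1/16)·log₂(1/16) + (3/16)·log₂(3/16) + (1/32)·log₂(1/32) + (3/32)·log₂(3/32) + (5/32)·log₂(5/32) + (15/32)·log₂(15/32)]
  = 0.2500 + 0.4528 + 0.1563 + 0.3202 + 0.4184 + 0.5124
  = 2.1101 bits

I(P;Q) = H(P) + H(Q) - H(P,Q)
  = 1.2988 + 0.8113 - 2.1101
  = 0.0000 bits

min(H(P), H(Q)) = min(1.2988, 0.8113) = 0.8113 bits
Since 0.0000 ≤ 0.8113, the bound is satisfied ✓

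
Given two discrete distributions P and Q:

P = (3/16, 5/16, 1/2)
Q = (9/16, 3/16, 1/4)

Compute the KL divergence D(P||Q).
D(P||Q) = Σ P(i) log₂(P(i)/Q(i))
  i=0: (3/16) × log₂((3/16)/(9/16)) = (3/16) × log₂(1/3) = -0.2972
  i=1: (5/16) × log₂((5/16)/(3/16)) = (5/16) × log₂(5/3) = 0.2303
  i=2: (1/2) × log₂((1/2)/(1/4)) = (1/2) × log₂(2) = 0.5000
D(P||Q) = -0.2972 + 0.2303 + 0.5000
  = 0.4331 bits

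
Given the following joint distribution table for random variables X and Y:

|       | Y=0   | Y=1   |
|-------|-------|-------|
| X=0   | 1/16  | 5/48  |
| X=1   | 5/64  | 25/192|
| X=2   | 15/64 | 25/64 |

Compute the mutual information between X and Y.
Marginal P(X) (row sums):
  P(X=0) = 1/16 + 5/48 = 1/6
  P(X=1) = 5/64 + 25/192 = 5/24
  P(X=2) = 15/64 + 25/64 = 5/8
Marginal P(Y) (column sums):
  P(Y=0) = 1/16 + 5/64 + 15/64 = 3/8
  P(Y=1) = 5/48 + 25/192 + 25/64 = 5/8

H(X) = -[(1/6)·log₂(1/6) + (5/24)·log₂(5/24) + (5/8)·log₂(5/8)]
  = 0.4308 + 0.4715 + 0.4238
  = 1.3261 bits
H(Y) = -[(3/8)·log₂(3/8) + (5/8)·log₂(5/8)]
  = 0.5306 + 0.4238
  = 0.9544 bits
H(X,Y) = -[(1/16)·log₂(1/16) + (5/48)·log₂(5/48) + (5/64)·log₂(5/64) + (25/192)·log₂(25/192) + (15/64)·log₂(15/64) + (25/64)·log₂(25/64)]
  = 0.2500 + 0.3399 + 0.2873 + 0.3830 + 0.4906 + 0.5297
  = 2.2805 bits

I(X;Y) = H(X) + H(Y) - H(X,Y)
  = 1.3261 + 0.9544 - 2.2805
  = 0.0000 bits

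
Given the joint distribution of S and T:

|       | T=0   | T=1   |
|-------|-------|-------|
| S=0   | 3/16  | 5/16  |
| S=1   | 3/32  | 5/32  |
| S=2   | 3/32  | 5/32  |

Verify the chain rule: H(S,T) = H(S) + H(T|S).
Left side:
H(S,T) = -[(3/16)·log₂(3/16) + (5/16)·log₂(5/16) + (3/32)·log₂(3/32) + (5/32)·log₂(5/32) + (3/32)·log₂(3/32) + (5/32)·log₂(5/32)]
  = 0.4528 + 0.5244 + 0.3202 + 0.4184 + 0.3202 + 0.4184
  = 2.4544 bits

Right side:
Marginal P(S) (row sums):
  P(S=0) = 3/16 + 5/16 = 1/2
  P(S=1) = 3/32 + 5/32 = 1/4
  P(S=2) = 3/32 + 5/32 = 1/4
H(S) = -[(1/2)·log₂(1/2) + (1/4)·log₂(1/4) + (1/4)·log₂(1/4)]
  = 0.5000 + 0.5000 + 0.5000
  = 1.5000 bits
H(T|S) = -Σ P(S,T)·log₂ P(T|S), where P(T|S) = P(S,T) / P(S)
  (S=0,T=0): P(T|S) = (3/16)/(1/2) = 3/8;  -(3/16)·log₂(3/8) = 0.2653
  (S=0,T=1): P(T|S) = (5/16)/(1/2) = 5/8;  -(5/16)·log₂(5/8) = 0.2119
  (S=1,T=0): P(T|S) = (3/32)/(1/4) = 3/8;  -(3/32)·log₂(3/8) = 0.1327
  (S=1,T=1): P(T|S) = (5/32)/(1/4) = 5/8;  -(5/32)·log₂(5/8) = 0.1059
  (S=2,T=0): P(T|S) = (3/32)/(1/4) = 3/8;  -(3/32)·log₂(3/8) = 0.1327
  (S=2,T=1): P(T|S) = (5/32)/(1/4) = 5/8;  -(5/32)·log₂(5/8) = 0.1059
H(T|S) = 0.2653 + 0.2119 + 0.1327 + 0.1059 + 0.1327 + 0.1059
  = 0.9544 bits
H(S) + H(T|S) = 1.5000 + 0.9544 = 2.4544 bits

Both sides equal 2.4544 bits, so the chain rule holds ✓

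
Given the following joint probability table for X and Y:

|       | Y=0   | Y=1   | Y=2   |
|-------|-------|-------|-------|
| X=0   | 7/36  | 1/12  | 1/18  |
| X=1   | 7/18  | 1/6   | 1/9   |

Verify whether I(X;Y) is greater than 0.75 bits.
Marginal P(X) (row sums):
  P(X=0) = 7/36 + 1/12 + 1/18 = 1/3
  P(X=1) = 7/18 + 1/6 + 1/9 = 2/3
Marginal P(Y) (column sums):
  P(Y=0) = 7/36 + 7/18 = 7/12
  P(Y=1) = 1/12 + 1/6 = 1/4
  P(Y=2) = 1/18 + 1/9 = 1/6

H(X) = -[(1/3)·log₂(1/3) + (2/3)·log₂(2/3)]
  = 0.5283 + 0.3900
  = 0.9183 bits
H(Y) = -[(7/12)·log₂(7/12) + (1/4)·log₂(1/4) + (1/6)·log₂(1/6)]
  = 0.4536 + 0.5000 + 0.4308
  = 1.3844 bits
H(X,Y) = -[(7/36)·log₂(7/36) + (1/12)·log₂(1/12) + (1/18)·log₂(1/18) + (7/18)·log₂(7/18) + (1/6)·log₂(1/6) + (1/9)·log₂(1/9)]
  = 0.4594 + 0.2987 + 0.2317 + 0.5299 + 0.4308 + 0.3522
  = 2.3027 bits

I(X;Y) = H(X) + H(Y) - H(X,Y)
  = 0.9183 + 1.3844 - 2.3027
  = 0.0000 bits

No. I(X;Y) = 0.0000 bits, which is ≤ 0.75 bits.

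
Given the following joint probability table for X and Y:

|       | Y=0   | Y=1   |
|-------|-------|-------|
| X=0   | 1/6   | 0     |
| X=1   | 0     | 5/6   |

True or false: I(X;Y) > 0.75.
Marginal P(X) (row sums):
  P(X=0) = 1/6 + 0 = 1/6
  P(X=1) = 0 + 5/6 = 5/6
Marginal P(Y) (column sums):
  P(Y=0) = 1/6 + 0 = 1/6
  P(Y=1) = 0 + 5/6 = 5/6

H(X) = -[(1/6)·log₂(1/6) + (5/6)·log₂(5/6)]
  = 0.4308 + 0.2192
  = 0.6500 bits
H(Y) = -[(1/6)·log₂(1/6) + (5/6)·log₂(5/6)]
  = 0.4308 + 0.2192
  = 0.6500 bits
H(X,Y) = -[(1/6)·log₂(1/6) + (5/6)·log₂(5/6)]
  = 0.4308 + 0.2192
  = 0.6500 bits

I(X;Y) = H(X) + H(Y) - H(X,Y)
  = 0.6500 + 0.6500 - 0.6500
  = 0.6500 bits

False. I(X;Y) = 0.6500 bits, which is ≤ 0.75 bits.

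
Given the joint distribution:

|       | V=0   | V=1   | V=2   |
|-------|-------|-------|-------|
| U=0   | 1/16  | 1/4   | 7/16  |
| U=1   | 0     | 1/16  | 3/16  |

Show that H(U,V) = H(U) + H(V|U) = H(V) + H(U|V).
Marginal P(U) (row sums):
  P(U=0) = 1/16 + 1/4 + 7/16 = 3/4
  P(U=1) = 0 + 1/16 + 3/16 = 1/4
Marginal P(V) (column sums):
  P(V=0) = 1/16 + 0 = 1/16
  P(V=1) = 1/4 + 1/16 = 5/16
  P(V=2) = 7/16 + 3/16 = 5/8

Decomposition 1: H(U) + H(V|U)
H(U) = -[(3/4)·log₂(3/4) + (1/4)·log₂(1/4)]
  = 0.3113 + 0.5000
  = 0.8113 bits
H(V|U) = -Σ P(U,V)·log₂ P(V|U), where P(V|U) = P(U,V) / P(U)
  (cells with P(U,V) = 0 contribute 0)
  (U=0,V=0): P(V|U) = (1/16)/(3/4) = 1/12;  -(1/16)·log₂(1/12) = 0.2241
  (U=0,V=1): P(V|U) = (1/4)/(3/4) = 1/3;  -(1/4)·log₂(1/3) = 0.3962
  (U=0,V=2): P(V|U) = (7/16)/(3/4) = 7/12;  -(7/16)·log₂(7/12) = 0.3402
  (U=1,V=1): P(V|U) = (1/16)/(1/4) = 1/4;  -(1/16)·log₂(1/4) = 0.1250
  (U=1,V=2): P(V|U) = (3/16)/(1/4) = 3/4;  -(3/16)·log₂(3/4) = 0.0778
H(V|U) = 0.2241 + 0.3962 + 0.3402 + 0.1250 + 0.0778
  = 1.1633 bits
H(U) + H(V|U) = 0.8113 + 1.1633 = 1.9746 bits

Decomposition 2: H(V) + H(U|V)
H(V) = -[(1/16)·log₂(1/16) + (5/16)·log₂(5/16) + (5/8)·log₂(5/8)]
  = 0.2500 + 0.5244 + 0.4238
  = 1.1982 bits
H(U|V) = -Σ P(U,V)·log₂ P(U|V), where P(U|V) = P(U,V) / P(V)
  (cells with P(U,V) = 0 contribute 0)
  (U=0,V=0): P(U|V) = (1/16)/(1/16) = 1;  -(1/16)·log₂(1) = 0.0000
  (U=0,V=1): P(U|V) = (1/4)/(5/16) = 4/5;  -(1/4)·log₂(4/5) = 0.0805
  (U=0,V=2): P(U|V) = (7/16)/(5/8) = 7/10;  -(7/16)·log₂(7/10) = 0.2251
  (U=1,V=1): P(U|V) = (1/16)/(5/16) = 1/5;  -(1/16)·log₂(1/5) = 0.1451
  (U=1,V=2): P(U|V) = (3/16)/(5/8) = 3/10;  -(3/16)·log₂(3/10) = 0.3257
H(U|V) = 0.0000 + 0.0805 + 0.2251 + 0.1451 + 0.3257
  = 0.7764 bits
H(V) + H(U|V) = 1.1982 + 0.7764 = 1.9746 bits

Direct computation of the joint entropy:
H(U,V) = -[(1/16)·log₂(1/16) + (1/4)·log₂(1/4) + (7/16)·log₂(7/16) + (1/16)·log₂(1/16) + (3/16)·log₂(3/16)]
  = 0.2500 + 0.5000 + 0.5218 + 0.2500 + 0.4528
  = 1.9746 bits

All three agree: H(U,V) = 1.9746 bits ✓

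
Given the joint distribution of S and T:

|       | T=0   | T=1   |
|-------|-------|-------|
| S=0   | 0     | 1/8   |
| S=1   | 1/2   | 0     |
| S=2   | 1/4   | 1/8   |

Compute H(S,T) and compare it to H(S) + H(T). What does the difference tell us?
Marginal P(S) (row sums):
  P(S=0) = 0 + 1/8 = 1/8
  P(S=1) = 1/2 + 0 = 1/2
  P(S=2) = 1/4 + 1/8 = 3/8
Marginal P(T) (column sums):
  P(T=0) = 0 + 1/2 + 1/4 = 3/4
  P(T=1) = 1/8 + 0 + 1/8 = 1/4

H(S,T) = -[(1/8)·log₂(1/8) + (1/2)·log₂(1/2) + (1/4)·log₂(1/4) + (1/8)·log₂(1/8)]
  = 0.3750 + 0.5000 + 0.5000 + 0.3750
  = 1.7500 bits
H(S) = -[(1/8)·log₂(1/8) + (1/2)·log₂(1/2) + (3/8)·log₂(3/8)]
  = 0.3750 + 0.5000 + 0.5306
  = 1.4056 bits
H(T) = -[(3/4)·log₂(3/4) + (1/4)·log₂(1/4)]
  = 0.3113 + 0.5000
  = 0.8113 bits

H(S) + H(T) = 1.4056 + 0.8113 = 2.2169 bits
Difference: H(S) + H(T) - H(S,T) = 2.2169 - 1.7500 = 0.4669 bits = I(S;T)

The difference is the mutual information; it is positive here, so S and T are dependent (knowing one reduces uncertainty about the other by 0.4669 bits).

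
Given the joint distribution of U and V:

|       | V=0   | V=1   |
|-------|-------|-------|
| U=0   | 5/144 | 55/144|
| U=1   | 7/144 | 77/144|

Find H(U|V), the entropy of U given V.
Marginal P(V) (column sums):
  P(V=0) = 5/144 + 7/144 = 1/12
  P(V=1) = 55/144 + 77/144 = 11/12

H(U|V) = -Σ P(U,V)·log₂ P(U|V), where P(U|V) = P(U,V) / P(V)
  (U=0,V=0): P(U|V) = (5/144)/(1/12) = 5/12;  -(5/144)·log₂(5/12) = 0.0439
  (U=0,V=1): P(U|V) = (55/144)/(11/12) = 5/12;  -(55/144)·log₂(5/12) = 0.4824
  (U=1,V=0): P(U|V) = (7/144)/(1/12) = 7/12;  -(7/144)·log₂(7/12) = 0.0378
  (U=1,V=1): P(U|V) = (77/144)/(11/12) = 7/12;  -(77/144)·log₂(7/12) = 0.4158
H(U|V) = 0.0439 + 0.4824 + 0.0378 + 0.4158
  = 0.9799 bits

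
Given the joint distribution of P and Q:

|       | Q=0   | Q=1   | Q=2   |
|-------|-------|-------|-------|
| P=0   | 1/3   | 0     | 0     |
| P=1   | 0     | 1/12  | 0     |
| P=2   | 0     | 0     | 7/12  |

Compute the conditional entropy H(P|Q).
Marginal P(Q) (column sums):
  P(Q=0) = 1/3 + 0 + 0 = 1/3
  P(Q=1) = 0 + 1/12 + 0 = 1/12
  P(Q=2) = 0 + 0 + 7/12 = 7/12

H(P|Q) = -Σ P(P,Q)·log₂ P(P|Q), where P(P|Q) = P(P,Q) / P(Q)
  (cells with P(P,Q) = 0 contribute 0)
  (P=0,Q=0): P(P|Q) = (1/3)/(1/3) = 1;  -(1/3)·log₂(1) = 0.0000
  (P=1,Q=1): P(P|Q) = (1/12)/(1/12) = 1;  -(1/12)·log₂(1) = 0.0000
  (P=2,Q=2): P(P|Q) = (7/12)/(7/12) = 1;  -(7/12)·log₂(1) = 0.0000
H(P|Q) = 0.0000 + 0.0000 + 0.0000
  = 0.0000 bits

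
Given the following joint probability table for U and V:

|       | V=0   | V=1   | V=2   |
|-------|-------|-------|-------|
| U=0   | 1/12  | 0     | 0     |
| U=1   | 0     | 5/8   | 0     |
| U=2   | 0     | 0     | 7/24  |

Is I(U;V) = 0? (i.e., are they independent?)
Marginal P(U) (row sums):
  P(U=0) = 1/12 + 0 + 0 = 1/12
  P(U=1) = 0 + 5/8 + 0 = 5/8
  P(U=2) = 0 + 0 + 7/24 = 7/24
Marginal P(V) (column sums):
  P(V=0) = 1/12 + 0 + 0 = 1/12
  P(V=1) = 0 + 5/8 + 0 = 5/8
  P(V=2) = 0 + 0 + 7/24 = 7/24

U and V are independent iff P(U=i,V=j) = P(U=i)·P(V=j) for every cell.
  P(U=0)·P(V=0) = 1/12 × 1/12 = 1/144, but P(U=0,V=0) = 1/12 ✗

No, U and V are not independent. Quantitatively, I(U;V) > 0:

H(U) = -[(1/12)·log₂(1/12) + (5/8)·log₂(5/8) + (7/24)·log₂(7/24)]
  = 0.2987 + 0.4238 + 0.5185
  = 1.2410 bits
H(V) = -[(1/12)·log₂(1/12) + (5/8)·log₂(5/8) + (7/24)·log₂(7/24)]
  = 0.2987 + 0.4238 + 0.5185
  = 1.2410 bits
H(U,V) = -[(1/12)·log₂(1/12) + (5/8)·log₂(5/8) + (7/24)·log₂(7/24)]
  = 0.2987 + 0.4238 + 0.5185
  = 1.2410 bits
I(U;V) = H(U) + H(V) - H(U,V) = 1.2410 + 1.2410 - 1.2410 = 1.2410 bits > 0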